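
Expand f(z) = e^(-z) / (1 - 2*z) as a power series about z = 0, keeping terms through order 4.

233*z^4/24 + 29*z^3/6 + 5*z^2/2 + z + 1

Expand 1/(denominator) as a geometric series and multiply by the numerator's series.
f(0) = 1
f′(0) = 1
f′′(0) = 5
f′′′(0) = 29
f^(4)(0) = 233
The Taylor polynomial is Σ f^(k)(0)/k! · z^k.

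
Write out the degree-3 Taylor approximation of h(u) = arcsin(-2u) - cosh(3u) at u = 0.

-4*u^3/3 - 9*u^2/2 - 2*u - 1

Add the two expansions coefficient-wise.
h(0) = -1
h′(0) = -2
h′′(0) = -9
h′′′(0) = -8
Then c_k = h^(k)(0)/k! gives each Taylor coefficient.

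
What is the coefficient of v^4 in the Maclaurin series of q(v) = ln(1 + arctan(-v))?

1/12

Compose series: expand the inner function first, then feed it into the outer expansion.
[v^0] = 0;  [v^1] = -1;  [v^2] = -1/2;  [v^3] = 0;  [v^4] = 1/12.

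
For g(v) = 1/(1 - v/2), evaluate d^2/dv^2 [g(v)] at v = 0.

1/2

The coefficient of v^2 in the expansion is 1/4, so g′′(0) = 2! * (1/4) = 1/2.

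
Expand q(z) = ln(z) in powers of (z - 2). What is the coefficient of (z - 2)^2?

q(2) = ln(2)
q′(2) = 1/2
q′′(2) = -1/4
So c_2 = q′′(2)/2! = -1/8.

-1/8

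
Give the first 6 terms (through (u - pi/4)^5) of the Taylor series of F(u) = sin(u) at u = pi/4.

Compute the successive derivatives at the expansion point and divide by k!.

sqrt(2)*(u - pi/4)^5/240 + sqrt(2)*(u - pi/4)^4/48 - sqrt(2)*(u - pi/4)^3/12 - sqrt(2)*(u - pi/4)^2/4 + sqrt(2)*(u - pi/4)/2 + sqrt(2)/2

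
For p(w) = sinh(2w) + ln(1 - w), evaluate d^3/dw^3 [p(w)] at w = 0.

6

Add the two expansions coefficient-wise.
The coefficient of w^3 in the expansion is 1, so p′′′(0) = 3! * (1) = 6.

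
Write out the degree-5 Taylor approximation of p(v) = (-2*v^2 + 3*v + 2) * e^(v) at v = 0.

-23*v^5/120 - 5*v^4/12 - v^3/6 + 2*v^2 + 5*v + 2

Multiply each power in the prefactor through the base expansion.
p(0) = 2
p′(0) = 5
p′′(0) = 4
p′′′(0) = -1
p^(4)(0) = -10
p^(5)(0) = -23
Dividing each by k! gives the coefficients c_0, ..., c_5.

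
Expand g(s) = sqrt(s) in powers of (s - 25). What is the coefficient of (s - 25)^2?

-1/1000

Compute the successive derivatives at the expansion point and divide by k!.
g(25) = 5
g′(25) = 1/10
g′′(25) = -1/500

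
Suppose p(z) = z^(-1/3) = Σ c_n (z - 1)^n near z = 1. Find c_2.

Apply the Taylor formula c_k = f^(k)(a)/k!.
p(1) = 1
p′(1) = -1/3
p′′(1) = 4/9
So c_2 = p′′(1)/2! = 2/9.

2/9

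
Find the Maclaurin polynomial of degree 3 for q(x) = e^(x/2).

x^3/48 + x^2/8 + x/2 + 1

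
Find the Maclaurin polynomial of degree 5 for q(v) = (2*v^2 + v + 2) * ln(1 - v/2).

Shift and add copies of the series according to the polynomial's terms.
q(0) = 0
q′(0) = -1
q′′(0) = -3/2
q′′′(0) = -29/4
q^(4)(0) = -31/4
q^(5)(0) = -107/8

-107*v^5/960 - 31*v^4/96 - 29*v^3/24 - 3*v^2/4 - v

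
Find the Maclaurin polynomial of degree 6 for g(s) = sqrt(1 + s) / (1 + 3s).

609519*s^6/1024 - 50795*s^5/256 + 8467*s^4/128 - 353*s^3/16 + 59*s^2/8 - 5*s/2 + 1

Write out both Maclaurin series and multiply, keeping only the needed powers.
[s^0] = 1;  [s^1] = -5/2;  [s^2] = 59/8;  [s^3] = -353/16;  [s^4] = 8467/128;  [s^5] = -50795/256;  [s^6] = 609519/1024.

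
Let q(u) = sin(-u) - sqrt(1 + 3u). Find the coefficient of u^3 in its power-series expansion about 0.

Expand each term separately and add.
q(0) = -1
q′(0) = -5/2
q′′(0) = 9/4
q′′′(0) = -73/8
So c_3 = q′′′(0)/3! = -73/48.

-73/48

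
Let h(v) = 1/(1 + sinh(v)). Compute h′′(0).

2

Let u equal the inner series; expand the outer function in u and truncate.
The coefficient of v^2 in the expansion is 1, so h′′(0) = 2! * (1) = 2.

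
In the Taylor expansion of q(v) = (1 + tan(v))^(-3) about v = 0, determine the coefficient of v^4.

19

Compose series: expand the inner function first, then feed it into the outer expansion.
q(0) = 1
q′(0) = -3
q′′(0) = 12
q′′′(0) = -66
q^(4)(0) = 456
So c_4 = q^(4)(0)/4! = 19.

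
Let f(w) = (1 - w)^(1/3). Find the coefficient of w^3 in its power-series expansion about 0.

-5/81

Differentiate repeatedly and evaluate at the center.
So c_3 = f′′′(0)/3! = -5/81.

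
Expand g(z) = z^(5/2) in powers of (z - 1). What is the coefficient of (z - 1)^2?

15/8

Compute the successive derivatives at the expansion point and divide by k!.
g(1) = 1
g′(1) = 5/2
g′′(1) = 15/4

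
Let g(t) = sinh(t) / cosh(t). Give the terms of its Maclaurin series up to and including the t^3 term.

Invert the denominator's series and multiply.
[t^0] = 0;  [t^1] = 1;  [t^2] = 0;  [t^3] = -1/3.

-t^3/3 + t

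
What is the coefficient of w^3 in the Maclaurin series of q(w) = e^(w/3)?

1/162

q(0) = 1
q′(0) = 1/3
q′′(0) = 1/9
q′′′(0) = 1/27
The Taylor polynomial is Σ q^(k)(0)/k! · w^k.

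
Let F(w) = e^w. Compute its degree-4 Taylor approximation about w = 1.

e*(w - 1)^4/24 + e*(w - 1)^3/6 + e*(w - 1)^2/2 + e*(w - 1) + e

F(1) = e
F′(1) = e
F′′(1) = e
F′′′(1) = e
F^(4)(1) = e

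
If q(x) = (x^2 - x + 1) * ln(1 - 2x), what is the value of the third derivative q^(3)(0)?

Distribute the polynomial across the series and collect like powers.
The coefficient of x^3 in the expansion is -8/3, so q′′′(0) = 3! * (-8/3) = -16.

-16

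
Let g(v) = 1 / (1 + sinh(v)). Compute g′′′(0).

Expand as Σ (-1)^k u^k with u equal to the inner function's series.
The coefficient of v^3 in the expansion is -7/6, so g′′′(0) = 3! * (-7/6) = -7.

-7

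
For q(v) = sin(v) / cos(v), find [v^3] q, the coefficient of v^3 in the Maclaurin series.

1/3

Divide the numerator series by the denominator series (power-series long division).
q(0) = 0
q′(0) = 1
q′′(0) = 0
q′′′(0) = 2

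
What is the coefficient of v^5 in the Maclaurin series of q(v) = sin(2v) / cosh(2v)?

48/5

Write the quotient as an unknown series and match coefficients against numerator = denominator · series.
q(0) = 0
q′(0) = 2
q′′(0) = 0
q′′′(0) = -32
q^(4)(0) = 0
q^(5)(0) = 1152
So c_5 = q^(5)(0)/5! = 48/5.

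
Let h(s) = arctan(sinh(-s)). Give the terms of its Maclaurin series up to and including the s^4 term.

Plug the Maclaurin series of the inner function into that of the outer and collect terms.
h(0) = 0
h′(0) = -1
h′′(0) = 0
h′′′(0) = 1
h^(4)(0) = 0

s^3/6 - s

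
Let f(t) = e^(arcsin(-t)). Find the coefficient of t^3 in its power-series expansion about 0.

-1/3

Compose series: expand the inner function first, then feed it into the outer expansion.
[t^0] = 1;  [t^1] = -1;  [t^2] = 1/2;  [t^3] = -1/3.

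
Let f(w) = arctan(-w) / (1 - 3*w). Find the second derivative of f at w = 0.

Expand 1/(denominator) as a geometric series and multiply by the numerator's series.
From the series, [w^2] f = -3; multiply by 2! = 2 to get -6.

-6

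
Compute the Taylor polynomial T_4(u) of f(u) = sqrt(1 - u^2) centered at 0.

-u^4/8 - u^2/2 + 1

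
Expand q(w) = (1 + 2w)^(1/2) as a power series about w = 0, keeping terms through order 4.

Use the known series and substitute for the argument.

-5*w^4/8 + w^3/2 - w^2/2 + w + 1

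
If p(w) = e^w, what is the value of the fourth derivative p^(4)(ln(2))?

2

From the series, [(w - ln(2))^4] p = 1/12; multiply by 4! = 24 to get 2.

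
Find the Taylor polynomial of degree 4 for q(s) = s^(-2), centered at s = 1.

Differentiate repeatedly and evaluate at the center.
q(1) = 1
q′(1) = -2
q′′(1) = 6
q′′′(1) = -24
q^(4)(1) = 120
Then c_k = q^(k)(1)/k! gives each Taylor coefficient.

5*(s - 1)^4 - 4*(s - 1)^3 + 3*(s - 1)^2 - 2*(s - 1) + 1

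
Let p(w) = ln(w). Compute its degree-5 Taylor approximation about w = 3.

(w - 3)^5/1215 - (w - 3)^4/324 + (w - 3)^3/81 - (w - 3)^2/18 + (w - 3)/3 + ln(3)

Compute the successive derivatives at the expansion point and divide by k!.
p(3) = ln(3)
p′(3) = 1/3
p′′(3) = -1/9
p′′′(3) = 2/27
p^(4)(3) = -2/27
p^(5)(3) = 8/81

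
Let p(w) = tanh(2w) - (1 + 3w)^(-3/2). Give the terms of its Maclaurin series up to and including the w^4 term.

Combine the two series term by term.
p(0) = -1
p′(0) = 13/2
p′′(0) = -135/4
p′′′(0) = 2707/8
p^(4)(0) = -76545/16
Dividing each by k! gives the coefficients c_0, ..., c_4.

-25515*w^4/128 + 2707*w^3/48 - 135*w^2/8 + 13*w/2 - 1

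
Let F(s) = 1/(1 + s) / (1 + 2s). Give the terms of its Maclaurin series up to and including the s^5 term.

Expand each factor separately, then convolve coefficients.
F(0) = 1
F′(0) = -3
F′′(0) = 14
F′′′(0) = -90
F^(4)(0) = 744
F^(5)(0) = -7560

-63*s^5 + 31*s^4 - 15*s^3 + 7*s^2 - 3*s + 1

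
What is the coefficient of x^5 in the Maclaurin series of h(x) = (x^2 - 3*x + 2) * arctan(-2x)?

-152/15

Multiply each power in the prefactor through the base expansion.
h(0) = 0
h′(0) = -4
h′′(0) = 12
h′′′(0) = 20
h^(4)(0) = -192
h^(5)(0) = -1216
Dividing each by k! gives the coefficients c_0, ..., c_5.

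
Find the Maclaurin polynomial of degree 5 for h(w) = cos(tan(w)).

Substitute the inner expansion into the outer series and collect powers.
h(0) = 1
h′(0) = 0
h′′(0) = -1
h′′′(0) = 0
h^(4)(0) = -7
h^(5)(0) = 0
Then c_k = h^(k)(0)/k! gives each Taylor coefficient.

-7*w^4/24 - w^2/2 + 1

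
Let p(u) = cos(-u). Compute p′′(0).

-1

From the series, [u^2] p = -1/2; multiply by 2! = 2 to get -1.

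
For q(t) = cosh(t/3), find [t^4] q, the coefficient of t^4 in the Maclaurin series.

Differentiate repeatedly and evaluate at the center.
[t^0] = 1;  [t^1] = 0;  [t^2] = 1/18;  [t^3] = 0;  [t^4] = 1/1944.

1/1944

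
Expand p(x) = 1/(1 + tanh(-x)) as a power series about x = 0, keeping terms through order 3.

Compose series: expand the inner function first, then feed it into the outer expansion.

2*x^3/3 + x^2 + x + 1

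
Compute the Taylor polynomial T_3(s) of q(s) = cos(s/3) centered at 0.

Differentiate repeatedly and evaluate at the center.
[s^0] = 1;  [s^1] = 0;  [s^2] = -1/18;  [s^3] = 0.

1 - s^2/18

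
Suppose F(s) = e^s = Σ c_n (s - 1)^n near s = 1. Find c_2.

Compute the successive derivatives at the expansion point and divide by k!.
F(1) = e
F′(1) = e
F′′(1) = e

e/2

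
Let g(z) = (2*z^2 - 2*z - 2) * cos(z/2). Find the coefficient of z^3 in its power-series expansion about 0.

Distribute the polynomial across the series and collect like powers.
[z^0] = -2;  [z^1] = -2;  [z^2] = 9/4;  [z^3] = 1/4.
So c_3 = g′′′(0)/3! = 1/4.

1/4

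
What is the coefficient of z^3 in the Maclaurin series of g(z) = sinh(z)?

1/6

Compute the successive derivatives at the expansion point and divide by k!.
[z^0] = 0;  [z^1] = 1;  [z^2] = 0;  [z^3] = 1/6.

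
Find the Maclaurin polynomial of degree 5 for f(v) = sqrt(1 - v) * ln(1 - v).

71*v^5/1920 + v^4/24 + v^3/24 - v

Expand each factor separately, then convolve coefficients.
f(0) = 0
f′(0) = -1
f′′(0) = 0
f′′′(0) = 1/4
f^(4)(0) = 1
f^(5)(0) = 71/16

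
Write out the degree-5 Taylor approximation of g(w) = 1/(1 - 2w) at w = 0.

Use the known series and substitute for the argument.
g(0) = 1
g′(0) = 2
g′′(0) = 8
g′′′(0) = 48
g^(4)(0) = 384
g^(5)(0) = 3840

32*w^5 + 16*w^4 + 8*w^3 + 4*w^2 + 2*w + 1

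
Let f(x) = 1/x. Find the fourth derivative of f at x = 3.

8/81

From the series, [(x - 3)^4] f = 1/243; multiply by 4! = 24 to get 8/81.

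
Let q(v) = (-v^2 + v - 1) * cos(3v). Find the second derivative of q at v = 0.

7

Shift and add copies of the series according to the polynomial's terms.
The coefficient of v^2 in the expansion is 7/2, so q′′(0) = 2! * (7/2) = 7.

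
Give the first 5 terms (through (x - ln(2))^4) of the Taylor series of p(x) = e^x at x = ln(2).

(x - ln(2))^4/12 + (x - ln(2))^3/3 + (x - ln(2))^2 + 2*(x - ln(2)) + 2

Compute the successive derivatives at the expansion point and divide by k!.
p(ln(2)) = 2
p′(ln(2)) = 2
p′′(ln(2)) = 2
p′′′(ln(2)) = 2
p^(4)(ln(2)) = 2
Then c_k = p^(k)(ln(2))/k! gives each Taylor coefficient.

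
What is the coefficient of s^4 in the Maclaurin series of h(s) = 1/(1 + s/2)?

1/16

Compute the successive derivatives at the expansion point and divide by k!.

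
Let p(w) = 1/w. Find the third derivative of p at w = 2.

Apply the Taylor formula c_k = f^(k)(a)/k!.
The coefficient of (w - 2)^3 in the expansion is -1/16, so p′′′(2) = 3! * (-1/16) = -3/8.

-3/8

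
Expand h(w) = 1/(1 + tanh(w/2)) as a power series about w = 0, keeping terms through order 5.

-w^5/240 + w^4/48 - w^3/12 + w^2/4 - w/2 + 1

Plug the Maclaurin series of the inner function into that of the outer and collect terms.
h(0) = 1
h′(0) = -1/2
h′′(0) = 1/2
h′′′(0) = -1/2
h^(4)(0) = 1/2
h^(5)(0) = -1/2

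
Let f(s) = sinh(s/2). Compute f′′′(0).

Use the known series and substitute for the argument.
The coefficient of s^3 in the expansion is 1/48, so f′′′(0) = 3! * (1/48) = 1/8.

1/8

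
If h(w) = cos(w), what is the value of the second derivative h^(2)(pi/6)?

From the series, [(w - pi/6)^2] h = -sqrt(3)/4; multiply by 2! = 2 to get -sqrt(3)/2.

-sqrt(3)/2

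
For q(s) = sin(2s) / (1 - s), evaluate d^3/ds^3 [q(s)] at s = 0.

4

Take the Cauchy product of the two expansions.
The coefficient of s^3 in the expansion is 2/3, so q′′′(0) = 3! * (2/3) = 4.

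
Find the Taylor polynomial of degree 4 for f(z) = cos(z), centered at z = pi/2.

(z - pi/2)^3/6 - (z - pi/2)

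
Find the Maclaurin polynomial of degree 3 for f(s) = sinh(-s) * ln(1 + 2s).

Multiply the two series term by term and collect like powers.
[s^0] = 0;  [s^1] = 0;  [s^2] = -2;  [s^3] = 2.

2*s^3 - 2*s^2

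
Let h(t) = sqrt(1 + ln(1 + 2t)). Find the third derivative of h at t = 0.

17

Substitute the inner expansion into the outer series and collect powers.
The coefficient of t^3 in the expansion is 17/6, so h′′′(0) = 3! * (17/6) = 17.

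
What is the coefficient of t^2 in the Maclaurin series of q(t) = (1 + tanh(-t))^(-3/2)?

15/8

Let u equal the inner series; expand the outer function in u and truncate.
[t^0] = 1;  [t^1] = 3/2;  [t^2] = 15/8.
So c_2 = q′′(0)/2! = 15/8.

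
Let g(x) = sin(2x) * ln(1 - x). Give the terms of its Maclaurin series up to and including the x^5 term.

x^5/6 + 2*x^4/3 - x^3 - 2*x^2

Expand each factor separately, then convolve coefficients.
[x^0] = 0;  [x^1] = 0;  [x^2] = -2;  [x^3] = -1;  [x^4] = 2/3;  [x^5] = 1/6.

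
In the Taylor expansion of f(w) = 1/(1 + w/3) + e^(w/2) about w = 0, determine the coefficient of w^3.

Combine the two series term by term.

-7/432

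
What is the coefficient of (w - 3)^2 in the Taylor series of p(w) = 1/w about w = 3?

p(3) = 1/3
p′(3) = -1/9
p′′(3) = 2/27
Then c_k = p^(k)(3)/k! gives each Taylor coefficient.

1/27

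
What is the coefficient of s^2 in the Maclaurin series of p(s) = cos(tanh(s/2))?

Let u equal the inner series; expand the outer function in u and truncate.
p(0) = 1
p′(0) = 0
p′′(0) = -1/4
Dividing each by k! gives the coefficients c_0, ..., c_2.

-1/8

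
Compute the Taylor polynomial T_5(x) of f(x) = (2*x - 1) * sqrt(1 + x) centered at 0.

-27*x^5/256 + 21*x^4/128 - 5*x^3/16 + 9*x^2/8 + 3*x/2 - 1

Shift and add copies of the series according to the polynomial's terms.
f(0) = -1
f′(0) = 3/2
f′′(0) = 9/4
f′′′(0) = -15/8
f^(4)(0) = 63/16
f^(5)(0) = -405/32
The Taylor polynomial is Σ f^(k)(0)/k! · x^k.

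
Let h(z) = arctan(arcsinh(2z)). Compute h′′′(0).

-24

Plug the Maclaurin series of the inner function into that of the outer and collect terms.
From the series, [z^3] h = -4; multiply by 3! = 6 to get -24.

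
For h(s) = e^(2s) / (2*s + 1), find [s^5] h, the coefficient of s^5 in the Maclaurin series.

-176/15

Multiply the numerator's expansion by the denominator's geometric series.
h(0) = 1
h′(0) = 0
h′′(0) = 4
h′′′(0) = -16
h^(4)(0) = 144
h^(5)(0) = -1408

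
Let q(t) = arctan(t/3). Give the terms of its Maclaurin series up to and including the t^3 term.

[t^0] = 0;  [t^1] = 1/3;  [t^2] = 0;  [t^3] = -1/81.

-t^3/81 + t/3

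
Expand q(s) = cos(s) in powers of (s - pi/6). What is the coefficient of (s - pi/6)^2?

-sqrt(3)/4

Differentiate repeatedly and evaluate at the center.
q(pi/6) = sqrt(3)/2
q′(pi/6) = -1/2
q′′(pi/6) = -sqrt(3)/2
Then c_k = q^(k)(pi/6)/k! gives each Taylor coefficient.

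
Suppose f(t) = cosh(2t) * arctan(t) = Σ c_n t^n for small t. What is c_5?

1/5

Take the Cauchy product of the two expansions.
[t^0] = 0;  [t^1] = 1;  [t^2] = 0;  [t^3] = 5/3;  [t^4] = 0;  [t^5] = 1/5.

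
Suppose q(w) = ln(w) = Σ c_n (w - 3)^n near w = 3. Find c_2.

-1/18

q(3) = ln(3)
q′(3) = 1/3
q′′(3) = -1/9
So c_2 = q′′(3)/2! = -1/18.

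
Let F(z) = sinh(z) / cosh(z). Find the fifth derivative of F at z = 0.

Write the quotient as an unknown series and match coefficients against numerator = denominator · series.
The coefficient of z^5 in the expansion is 2/15, so F^(5)(0) = 5! * (2/15) = 16.

16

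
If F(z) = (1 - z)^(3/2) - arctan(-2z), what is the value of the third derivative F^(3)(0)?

Add the two expansions coefficient-wise.
The coefficient of z^3 in the expansion is -125/48, so F′′′(0) = 3! * (-125/48) = -125/8.

-125/8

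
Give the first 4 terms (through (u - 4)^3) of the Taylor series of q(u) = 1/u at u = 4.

-(u - 4)^3/256 + (u - 4)^2/64 - (u - 4)/16 + 1/4

Differentiate repeatedly and evaluate at the center.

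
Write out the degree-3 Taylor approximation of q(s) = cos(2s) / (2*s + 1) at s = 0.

Expand 1/(denominator) as a geometric series and multiply by the numerator's series.
[s^0] = 1;  [s^1] = -2;  [s^2] = 2;  [s^3] = -4.

-4*s^3 + 2*s^2 - 2*s + 1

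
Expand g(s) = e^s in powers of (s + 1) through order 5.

g(-1) = e^(-1)
g′(-1) = e^(-1)
g′′(-1) = e^(-1)
g′′′(-1) = e^(-1)
g^(4)(-1) = e^(-1)
g^(5)(-1) = e^(-1)
Then c_k = g^(k)(-1)/k! gives each Taylor coefficient.

(s + 1)^5*e^(-1)/120 + (s + 1)^4*e^(-1)/24 + (s + 1)^3*e^(-1)/6 + (s + 1)^2*e^(-1)/2 + (s + 1)*e^(-1) + e^(-1)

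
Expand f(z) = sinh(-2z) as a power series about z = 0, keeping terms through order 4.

f(0) = 0
f′(0) = -2
f′′(0) = 0
f′′′(0) = -8
f^(4)(0) = 0

-4*z^3/3 - 2*z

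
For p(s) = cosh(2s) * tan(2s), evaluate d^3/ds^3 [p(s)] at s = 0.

Take the Cauchy product of the two expansions.
The coefficient of s^3 in the expansion is 20/3, so p′′′(0) = 3! * (20/3) = 40.

40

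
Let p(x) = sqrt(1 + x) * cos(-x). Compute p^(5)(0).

65/32

Write out both Maclaurin series and multiply, keeping only the needed powers.
From the series, [x^5] p = 13/768; multiply by 5! = 120 to get 65/32.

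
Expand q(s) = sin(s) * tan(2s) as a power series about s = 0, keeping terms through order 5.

7*s^4/3 + 2*s^2

Take the Cauchy product of the two expansions.
q(0) = 0
q′(0) = 0
q′′(0) = 4
q′′′(0) = 0
q^(4)(0) = 56
q^(5)(0) = 0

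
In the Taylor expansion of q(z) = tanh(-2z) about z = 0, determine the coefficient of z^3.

[z^0] = 0;  [z^1] = -2;  [z^2] = 0;  [z^3] = 8/3.
So c_3 = q′′′(0)/3! = 8/3.

8/3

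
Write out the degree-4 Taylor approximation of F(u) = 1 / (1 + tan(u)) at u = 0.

Expand as Σ (-1)^k u^k with u equal to the inner function's series.
F(0) = 1
F′(0) = -1
F′′(0) = 2
F′′′(0) = -8
F^(4)(0) = 40

5*u^4/3 - 4*u^3/3 + u^2 - u + 1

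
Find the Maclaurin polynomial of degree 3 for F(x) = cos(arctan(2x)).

1 - 2*x^2

Let u equal the inner series; expand the outer function in u and truncate.
F(0) = 1
F′(0) = 0
F′′(0) = -4
F′′′(0) = 0
The Taylor polynomial is Σ F^(k)(0)/k! · x^k.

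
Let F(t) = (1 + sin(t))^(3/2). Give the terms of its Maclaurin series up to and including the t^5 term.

Let u equal the inner series; expand the outer function in u and truncate.
[t^0] = 1;  [t^1] = 3/2;  [t^2] = 3/8;  [t^3] = -5/16;  [t^4] = -13/128;  [t^5] = 41/1280.

41*t^5/1280 - 13*t^4/128 - 5*t^3/16 + 3*t^2/8 + 3*t/2 + 1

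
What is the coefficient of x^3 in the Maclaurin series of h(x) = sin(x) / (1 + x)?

Expand each factor separately, then convolve coefficients.

5/6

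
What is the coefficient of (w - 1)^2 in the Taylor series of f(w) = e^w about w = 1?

Use the known series and substitute for the argument.
f(1) = e
f′(1) = e
f′′(1) = e
Then c_k = f^(k)(1)/k! gives each Taylor coefficient.

e/2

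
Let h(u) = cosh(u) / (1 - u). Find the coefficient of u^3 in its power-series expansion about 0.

3/2

Multiply the two series term by term and collect like powers.
[u^0] = 1;  [u^1] = 1;  [u^2] = 3/2;  [u^3] = 3/2.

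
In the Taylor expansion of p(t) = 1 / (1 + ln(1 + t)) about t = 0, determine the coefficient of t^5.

Use the geometric series for the reciprocal, then substitute.
p(0) = 1
p′(0) = -1
p′′(0) = 3
p′′′(0) = -14
p^(4)(0) = 88
p^(5)(0) = -694
Then c_k = p^(k)(0)/k! gives each Taylor coefficient.

-347/60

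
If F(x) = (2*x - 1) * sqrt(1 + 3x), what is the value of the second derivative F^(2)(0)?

33/4

Distribute the polynomial across the series and collect like powers.
The coefficient of x^2 in the expansion is 33/8, so F′′(0) = 2! * (33/8) = 33/4.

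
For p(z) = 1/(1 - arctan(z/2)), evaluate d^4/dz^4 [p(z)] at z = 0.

Let u equal the inner series; expand the outer function in u and truncate.
From the series, [z^4] p = 1/48; multiply by 4! = 24 to get 1/2.

1/2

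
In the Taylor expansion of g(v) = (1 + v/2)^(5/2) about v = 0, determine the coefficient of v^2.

[v^0] = 1;  [v^1] = 5/4;  [v^2] = 15/32.

15/32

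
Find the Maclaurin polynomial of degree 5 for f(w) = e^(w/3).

w^5/29160 + w^4/1944 + w^3/162 + w^2/18 + w/3 + 1

[w^0] = 1;  [w^1] = 1/3;  [w^2] = 1/18;  [w^3] = 1/162;  [w^4] = 1/1944;  [w^5] = 1/29160.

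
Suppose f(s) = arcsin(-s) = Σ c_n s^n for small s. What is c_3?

-1/6

f(0) = 0
f′(0) = -1
f′′(0) = 0
f′′′(0) = -1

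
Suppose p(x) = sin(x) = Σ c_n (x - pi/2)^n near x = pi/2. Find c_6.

-1/720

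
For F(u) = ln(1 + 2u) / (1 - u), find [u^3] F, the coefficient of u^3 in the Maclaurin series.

8/3

Use 1/(1 - r) = Σ r^k on the denominator, then take the Cauchy product.
[u^0] = 0;  [u^1] = 2;  [u^2] = 0;  [u^3] = 8/3.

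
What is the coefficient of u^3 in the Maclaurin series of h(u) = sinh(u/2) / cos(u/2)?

Write the quotient as an unknown series and match coefficients against numerator = denominator · series.
h(0) = 0
h′(0) = 1/2
h′′(0) = 0
h′′′(0) = 1/2

1/12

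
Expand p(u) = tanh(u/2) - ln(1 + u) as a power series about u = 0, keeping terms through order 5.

Expand each term separately and add.
p(0) = 0
p′(0) = -1/2
p′′(0) = 1
p′′′(0) = -9/4
p^(4)(0) = 6
p^(5)(0) = -47/2
Dividing each by k! gives the coefficients c_0, ..., c_5.

-47*u^5/240 + u^4/4 - 3*u^3/8 + u^2/2 - u/2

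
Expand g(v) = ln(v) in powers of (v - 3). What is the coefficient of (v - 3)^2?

-1/18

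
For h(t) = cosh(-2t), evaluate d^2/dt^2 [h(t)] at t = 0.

Apply the Taylor formula c_k = f^(k)(a)/k!.
The coefficient of t^2 in the expansion is 2, so h′′(0) = 2! * (2) = 4.

4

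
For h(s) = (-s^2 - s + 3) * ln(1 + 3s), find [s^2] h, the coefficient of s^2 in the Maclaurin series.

Shift and add copies of the series according to the polynomial's terms.
h(0) = 0
h′(0) = 9
h′′(0) = -33

-33/2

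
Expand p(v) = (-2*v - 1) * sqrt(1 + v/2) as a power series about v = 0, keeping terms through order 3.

7*v^3/128 - 15*v^2/32 - 9*v/4 - 1

Distribute the polynomial across the series and collect like powers.
p(0) = -1
p′(0) = -9/4
p′′(0) = -15/16
p′′′(0) = 21/64
Dividing each by k! gives the coefficients c_0, ..., c_3.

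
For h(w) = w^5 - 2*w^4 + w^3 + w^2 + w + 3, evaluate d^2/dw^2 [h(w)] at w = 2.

The coefficient of (w - 2)^2 in the expansion is 39, so h′′(2) = 2! * (39) = 78.

78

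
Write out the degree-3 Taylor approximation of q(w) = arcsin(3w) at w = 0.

9*w^3/2 + 3*w

[w^0] = 0;  [w^1] = 3;  [w^2] = 0;  [w^3] = 9/2.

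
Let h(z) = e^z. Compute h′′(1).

e

The coefficient of (z - 1)^2 in the expansion is e/2, so h′′(1) = 2! * (e/2) = e.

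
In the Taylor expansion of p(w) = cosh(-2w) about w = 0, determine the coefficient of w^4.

p(0) = 1
p′(0) = 0
p′′(0) = 4
p′′′(0) = 0
p^(4)(0) = 16

2/3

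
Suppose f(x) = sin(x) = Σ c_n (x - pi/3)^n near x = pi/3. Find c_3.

-1/12

f(pi/3) = sqrt(3)/2
f′(pi/3) = 1/2
f′′(pi/3) = -sqrt(3)/2
f′′′(pi/3) = -1/2
Dividing each by k! gives the coefficients c_0, ..., c_3.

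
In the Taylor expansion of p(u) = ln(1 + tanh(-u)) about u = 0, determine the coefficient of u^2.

Let u equal the inner series; expand the outer function in u and truncate.
So c_2 = p′′(0)/2! = -1/2.

-1/2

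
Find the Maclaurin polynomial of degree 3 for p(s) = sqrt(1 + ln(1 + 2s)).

17*s^3/6 - 3*s^2/2 + s + 1

Plug the Maclaurin series of the inner function into that of the outer and collect terms.
p(0) = 1
p′(0) = 1
p′′(0) = -3
p′′′(0) = 17
Then c_k = p^(k)(0)/k! gives each Taylor coefficient.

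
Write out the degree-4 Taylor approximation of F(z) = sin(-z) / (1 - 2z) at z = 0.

Expand each factor separately, then convolve coefficients.
[z^0] = 0;  [z^1] = -1;  [z^2] = -2;  [z^3] = -23/6;  [z^4] = -23/3.

-23*z^4/3 - 23*z^3/6 - 2*z^2 - z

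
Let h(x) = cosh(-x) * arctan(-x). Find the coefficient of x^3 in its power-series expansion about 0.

Expand each factor separately, then convolve coefficients.

-1/6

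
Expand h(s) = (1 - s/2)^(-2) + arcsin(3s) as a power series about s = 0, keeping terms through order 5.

Add the two expansions coefficient-wise.
h(0) = 1
h′(0) = 4
h′′(0) = 3/2
h′′′(0) = 30
h^(4)(0) = 15/2
h^(5)(0) = 4419/2
Then c_k = h^(k)(0)/k! gives each Taylor coefficient.

1473*s^5/80 + 5*s^4/16 + 5*s^3 + 3*s^2/4 + 4*s + 1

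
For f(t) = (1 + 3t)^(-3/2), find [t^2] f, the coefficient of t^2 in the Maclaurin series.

135/8

f(0) = 1
f′(0) = -9/2
f′′(0) = 135/4
So c_2 = f′′(0)/2! = 135/8.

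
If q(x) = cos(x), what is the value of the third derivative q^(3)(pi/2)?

1

The coefficient of (x - pi/2)^3 in the expansion is 1/6, so q′′′(pi/2) = 3! * (1/6) = 1.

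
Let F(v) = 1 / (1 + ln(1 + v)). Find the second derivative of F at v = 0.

Write 1/(1+u) = 1 - u + u^2 - u^3 + ... and substitute the series for u.
The coefficient of v^2 in the expansion is 3/2, so F′′(0) = 2! * (3/2) = 3.

3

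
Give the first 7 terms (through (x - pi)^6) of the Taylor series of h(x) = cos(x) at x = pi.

[(x - pi)^0] = -1;  [(x - pi)^1] = 0;  [(x - pi)^2] = 1/2;  [(x - pi)^3] = 0;  [(x - pi)^4] = -1/24;  [(x - pi)^5] = 0;  [(x - pi)^6] = 1/720.

(x - pi)^6/720 - (x - pi)^4/24 + (x - pi)^2/2 - 1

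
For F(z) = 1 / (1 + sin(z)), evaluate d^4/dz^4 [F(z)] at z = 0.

16

Expand as Σ (-1)^k u^k with u equal to the inner function's series.
The coefficient of z^4 in the expansion is 2/3, so F^(4)(0) = 4! * (2/3) = 16.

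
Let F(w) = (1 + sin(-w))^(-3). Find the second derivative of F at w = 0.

Let u equal the inner series; expand the outer function in u and truncate.
The coefficient of w^2 in the expansion is 6, so F′′(0) = 2! * (6) = 12.

12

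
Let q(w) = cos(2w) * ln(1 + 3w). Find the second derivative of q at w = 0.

-9

Multiply the two series term by term and collect like powers.
The coefficient of w^2 in the expansion is -9/2, so q′′(0) = 2! * (-9/2) = -9.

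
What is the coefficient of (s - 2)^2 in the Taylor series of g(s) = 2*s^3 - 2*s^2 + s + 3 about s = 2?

10

[(s - 2)^0] = 13;  [(s - 2)^1] = 17;  [(s - 2)^2] = 10.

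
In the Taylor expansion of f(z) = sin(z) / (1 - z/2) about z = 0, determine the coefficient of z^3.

Write out both Maclaurin series and multiply, keeping only the needed powers.
[z^0] = 0;  [z^1] = 1;  [z^2] = 1/2;  [z^3] = 1/12.
So c_3 = f′′′(0)/3! = 1/12.

1/12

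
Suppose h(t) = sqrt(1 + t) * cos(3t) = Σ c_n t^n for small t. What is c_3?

Write out both Maclaurin series and multiply, keeping only the needed powers.
h(0) = 1
h′(0) = 1/2
h′′(0) = -37/4
h′′′(0) = -105/8

-35/16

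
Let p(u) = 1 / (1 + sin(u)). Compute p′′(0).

2

Expand as Σ (-1)^k u^k with u equal to the inner function's series.
The coefficient of u^2 in the expansion is 1, so p′′(0) = 2! * (1) = 2.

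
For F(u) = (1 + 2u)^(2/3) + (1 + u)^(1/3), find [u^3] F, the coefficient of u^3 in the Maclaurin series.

37/81

Add the two expansions coefficient-wise.
F(0) = 2
F′(0) = 5/3
F′′(0) = -10/9
F′′′(0) = 74/27
So c_3 = F′′′(0)/3! = 37/81.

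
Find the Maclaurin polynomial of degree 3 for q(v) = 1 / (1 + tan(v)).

Expand as Σ (-1)^k u^k with u equal to the inner function's series.
[v^0] = 1;  [v^1] = -1;  [v^2] = 1;  [v^3] = -4/3.

-4*v^3/3 + v^2 - v + 1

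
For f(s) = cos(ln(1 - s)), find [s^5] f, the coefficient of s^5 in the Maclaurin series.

-1/3

Let u equal the inner series; expand the outer function in u and truncate.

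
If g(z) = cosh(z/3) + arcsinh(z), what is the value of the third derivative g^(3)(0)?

Add the two expansions coefficient-wise.
From the series, [z^3] g = -1/6; multiply by 3! = 6 to get -1.

-1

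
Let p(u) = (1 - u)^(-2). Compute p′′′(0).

24

Compute the successive derivatives at the expansion point and divide by k!.
From the series, [u^3] p = 4; multiply by 3! = 6 to get 24.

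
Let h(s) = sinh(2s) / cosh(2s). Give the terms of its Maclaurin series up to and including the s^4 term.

Write the quotient as an unknown series and match coefficients against numerator = denominator · series.
[s^0] = 0;  [s^1] = 2;  [s^2] = 0;  [s^3] = -8/3;  [s^4] = 0.

-8*s^3/3 + 2*s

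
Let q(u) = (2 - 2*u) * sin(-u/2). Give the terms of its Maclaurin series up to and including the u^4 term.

Distribute the polynomial across the series and collect like powers.
q(0) = 0
q′(0) = -1
q′′(0) = 2
q′′′(0) = 1/4
q^(4)(0) = -1

-u^4/24 + u^3/24 + u^2 - u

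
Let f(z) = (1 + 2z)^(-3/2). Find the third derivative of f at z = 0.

The coefficient of z^3 in the expansion is -35/2, so f′′′(0) = 3! * (-35/2) = -105.

-105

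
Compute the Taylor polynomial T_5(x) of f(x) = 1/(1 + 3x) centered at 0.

f(0) = 1
f′(0) = -3
f′′(0) = 18
f′′′(0) = -162
f^(4)(0) = 1944
f^(5)(0) = -29160
Dividing each by k! gives the coefficients c_0, ..., c_5.

-243*x^5 + 81*x^4 - 27*x^3 + 9*x^2 - 3*x + 1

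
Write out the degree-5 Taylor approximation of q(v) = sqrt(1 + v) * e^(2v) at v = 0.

Write out both Maclaurin series and multiply, keeping only the needed powers.
q(0) = 1
q′(0) = 5/2
q′′(0) = 23/4
q′′′(0) = 103/8
q^(4)(0) = 449/16
q^(5)(0) = 1949/32

1949*v^5/3840 + 449*v^4/384 + 103*v^3/48 + 23*v^2/8 + 5*v/2 + 1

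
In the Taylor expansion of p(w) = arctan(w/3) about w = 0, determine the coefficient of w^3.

p(0) = 0
p′(0) = 1/3
p′′(0) = 0
p′′′(0) = -2/27
Dividing each by k! gives the coefficients c_0, ..., c_3.

-1/81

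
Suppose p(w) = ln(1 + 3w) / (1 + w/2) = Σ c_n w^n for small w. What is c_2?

-6

Multiply the two series term by term and collect like powers.
So c_2 = p′′(0)/2! = -6.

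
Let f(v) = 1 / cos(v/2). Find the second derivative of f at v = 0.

1/4

Invert the denominator's series and multiply.
From the series, [v^2] f = 1/8; multiply by 2! = 2 to get 1/4.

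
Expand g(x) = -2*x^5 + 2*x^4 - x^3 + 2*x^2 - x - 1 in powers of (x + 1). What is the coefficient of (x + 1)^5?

g(-1) = 7
g′(-1) = -26
g′′(-1) = 74
g′′′(-1) = -174
g^(4)(-1) = 288
g^(5)(-1) = -240
So c_5 = g^(5)(-1)/5! = -2.

-2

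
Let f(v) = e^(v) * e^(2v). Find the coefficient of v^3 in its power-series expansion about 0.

Write out both Maclaurin series and multiply, keeping only the needed powers.
f(0) = 1
f′(0) = 3
f′′(0) = 9
f′′′(0) = 27

9/2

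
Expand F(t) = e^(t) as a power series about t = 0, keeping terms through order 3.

t^3/6 + t^2/2 + t + 1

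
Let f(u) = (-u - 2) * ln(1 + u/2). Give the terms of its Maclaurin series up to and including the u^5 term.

u^5/320 - u^4/96 + u^3/24 - u^2/4 - u

Shift and add copies of the series according to the polynomial's terms.
f(0) = 0
f′(0) = -1
f′′(0) = -1/2
f′′′(0) = 1/4
f^(4)(0) = -1/4
f^(5)(0) = 3/8
The Taylor polynomial is Σ f^(k)(0)/k! · u^k.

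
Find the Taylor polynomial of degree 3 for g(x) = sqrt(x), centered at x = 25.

Use the known series and substitute for the argument.
g(25) = 5
g′(25) = 1/10
g′′(25) = -1/500
g′′′(25) = 3/25000
Dividing each by k! gives the coefficients c_0, ..., c_3.

(x - 25)^3/50000 - (x - 25)^2/1000 + (x - 25)/10 + 5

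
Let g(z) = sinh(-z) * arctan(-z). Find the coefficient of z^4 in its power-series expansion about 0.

-1/6

Expand each factor separately, then convolve coefficients.
[z^0] = 0;  [z^1] = 0;  [z^2] = 1;  [z^3] = 0;  [z^4] = -1/6.
So c_4 = g^(4)(0)/4! = -1/6.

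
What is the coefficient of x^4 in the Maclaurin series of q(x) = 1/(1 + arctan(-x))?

Substitute the inner expansion into the outer series and collect powers.
q(0) = 1
q′(0) = 1
q′′(0) = 2
q′′′(0) = 4
q^(4)(0) = 8
So c_4 = q^(4)(0)/4! = 1/3.

1/3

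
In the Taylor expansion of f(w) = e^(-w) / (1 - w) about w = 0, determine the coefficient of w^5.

11/30

Multiply the numerator's expansion by the denominator's geometric series.
f(0) = 1
f′(0) = 0
f′′(0) = 1
f′′′(0) = 2
f^(4)(0) = 9
f^(5)(0) = 44
Dividing each by k! gives the coefficients c_0, ..., c_5.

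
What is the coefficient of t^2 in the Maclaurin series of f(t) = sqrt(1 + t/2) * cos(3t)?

-145/32

Multiply the two series term by term and collect like powers.
f(0) = 1
f′(0) = 1/4
f′′(0) = -145/16
So c_2 = f′′(0)/2! = -145/32.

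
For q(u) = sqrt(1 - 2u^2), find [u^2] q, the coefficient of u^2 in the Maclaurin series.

-1

Compute the successive derivatives at the expansion point and divide by k!.
q(0) = 1
q′(0) = 0
q′′(0) = -2
So c_2 = q′′(0)/2! = -1.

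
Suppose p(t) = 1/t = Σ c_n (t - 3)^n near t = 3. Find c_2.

c_2 = p′′(3)/2! = 1/27.

1/27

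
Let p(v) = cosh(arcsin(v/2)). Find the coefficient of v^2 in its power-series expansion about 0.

1/8

Let u equal the inner series; expand the outer function in u and truncate.
[v^0] = 1;  [v^1] = 0;  [v^2] = 1/8.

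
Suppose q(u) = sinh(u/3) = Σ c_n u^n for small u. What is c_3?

q(0) = 0
q′(0) = 1/3
q′′(0) = 0
q′′′(0) = 1/27

1/162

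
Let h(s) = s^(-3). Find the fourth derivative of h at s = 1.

The coefficient of (s - 1)^4 in the expansion is 15, so h^(4)(1) = 4! * (15) = 360.

360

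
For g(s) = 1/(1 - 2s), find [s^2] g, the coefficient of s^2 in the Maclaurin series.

4

g(0) = 1
g′(0) = 2
g′′(0) = 8
So c_2 = g′′(0)/2! = 4.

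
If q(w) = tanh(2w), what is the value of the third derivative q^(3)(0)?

-16

From the series, [w^3] q = -8/3; multiply by 3! = 6 to get -16.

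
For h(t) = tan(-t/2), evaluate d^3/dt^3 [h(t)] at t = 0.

-1/4

The coefficient of t^3 in the expansion is -1/24, so h′′′(0) = 3! * (-1/24) = -1/4.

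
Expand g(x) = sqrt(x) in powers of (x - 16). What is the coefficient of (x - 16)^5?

7/67108864

Compute the successive derivatives at the expansion point and divide by k!.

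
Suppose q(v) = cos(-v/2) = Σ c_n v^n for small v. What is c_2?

[v^0] = 1;  [v^1] = 0;  [v^2] = -1/8.

-1/8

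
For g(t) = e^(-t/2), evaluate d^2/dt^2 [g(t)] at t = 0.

1/4

Differentiate repeatedly and evaluate at the center.
The coefficient of t^2 in the expansion is 1/8, so g′′(0) = 2! * (1/8) = 1/4.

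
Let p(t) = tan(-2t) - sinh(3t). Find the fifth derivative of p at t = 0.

Expand each term separately and add.
From the series, [t^5] p = -151/24; multiply by 5! = 120 to get -755.

-755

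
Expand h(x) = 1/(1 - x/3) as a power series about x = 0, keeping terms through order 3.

[x^0] = 1;  [x^1] = 1/3;  [x^2] = 1/9;  [x^3] = 1/27.

x^3/27 + x^2/9 + x/3 + 1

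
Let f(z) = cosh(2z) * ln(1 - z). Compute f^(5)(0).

-184

Expand each factor separately, then convolve coefficients.
The coefficient of z^5 in the expansion is -23/15, so f^(5)(0) = 5! * (-23/15) = -184.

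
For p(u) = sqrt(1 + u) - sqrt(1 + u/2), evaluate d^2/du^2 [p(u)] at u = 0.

Add the two expansions coefficient-wise.
From the series, [u^2] p = -3/32; multiply by 2! = 2 to get -3/16.

-3/16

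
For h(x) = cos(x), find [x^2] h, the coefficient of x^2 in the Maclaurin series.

-1/2

h(0) = 1
h′(0) = 0
h′′(0) = -1
Dividing each by k! gives the coefficients c_0, ..., c_2.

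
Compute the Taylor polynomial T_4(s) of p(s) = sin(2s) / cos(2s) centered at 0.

8*s^3/3 + 2*s

Divide the numerator series by the denominator series (power-series long division).
p(0) = 0
p′(0) = 2
p′′(0) = 0
p′′′(0) = 16
p^(4)(0) = 0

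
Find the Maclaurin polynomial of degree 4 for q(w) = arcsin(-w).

-w^3/6 - w

Apply the Taylor formula c_k = f^(k)(a)/k!.
q(0) = 0
q′(0) = -1
q′′(0) = 0
q′′′(0) = -1
q^(4)(0) = 0
The Taylor polynomial is Σ q^(k)(0)/k! · w^k.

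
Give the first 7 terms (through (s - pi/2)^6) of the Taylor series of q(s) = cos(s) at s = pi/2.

Differentiate repeatedly and evaluate at the center.
[(s - pi/2)^0] = 0;  [(s - pi/2)^1] = -1;  [(s - pi/2)^2] = 0;  [(s - pi/2)^3] = 1/6;  [(s - pi/2)^4] = 0;  [(s - pi/2)^5] = -1/120;  [(s - pi/2)^6] = 0.

-(s - pi/2)^5/120 + (s - pi/2)^3/6 - (s - pi/2)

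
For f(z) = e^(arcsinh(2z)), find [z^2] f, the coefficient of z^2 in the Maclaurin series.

2

Let u equal the inner series; expand the outer function in u and truncate.
So c_2 = f′′(0)/2! = 2.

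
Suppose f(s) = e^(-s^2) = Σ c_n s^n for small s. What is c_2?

[s^0] = 1;  [s^1] = 0;  [s^2] = -1.

-1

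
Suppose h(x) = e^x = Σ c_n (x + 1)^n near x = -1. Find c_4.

h(-1) = e^(-1)
h′(-1) = e^(-1)
h′′(-1) = e^(-1)
h′′′(-1) = e^(-1)
h^(4)(-1) = e^(-1)
So c_4 = h^(4)(-1)/4! = e^(-1)/24.

e^(-1)/24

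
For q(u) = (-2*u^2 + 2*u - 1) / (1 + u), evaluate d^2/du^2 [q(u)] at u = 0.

Distribute the polynomial across the series and collect like powers.
From the series, [u^2] q = -5; multiply by 2! = 2 to get -10.

-10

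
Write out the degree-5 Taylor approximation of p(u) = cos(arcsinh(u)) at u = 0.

5*u^4/24 - u^2/2 + 1

Compose series: expand the inner function first, then feed it into the outer expansion.
[u^0] = 1;  [u^1] = 0;  [u^2] = -1/2;  [u^3] = 0;  [u^4] = 5/24;  [u^5] = 0.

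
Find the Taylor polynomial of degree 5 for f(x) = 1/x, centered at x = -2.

f(-2) = -1/2
f′(-2) = -1/4
f′′(-2) = -1/4
f′′′(-2) = -3/8
f^(4)(-2) = -3/4
f^(5)(-2) = -15/8

-(x + 2)^5/64 - (x + 2)^4/32 - (x + 2)^3/16 - (x + 2)^2/8 - (x + 2)/4 - 1/2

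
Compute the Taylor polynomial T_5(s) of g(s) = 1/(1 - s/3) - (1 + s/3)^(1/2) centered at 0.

Expand each term separately and add.
g(0) = 0
g′(0) = 1/6
g′′(0) = 1/4
g′′′(0) = 5/24
g^(4)(0) = 133/432
g^(5)(0) = 415/864

83*s^5/20736 + 133*s^4/10368 + 5*s^3/144 + s^2/8 + s/6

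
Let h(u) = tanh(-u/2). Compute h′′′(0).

The coefficient of u^3 in the expansion is 1/24, so h′′′(0) = 3! * (1/24) = 1/4.

1/4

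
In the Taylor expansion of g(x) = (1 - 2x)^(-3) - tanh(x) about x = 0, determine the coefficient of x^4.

240

Expand each term separately and add.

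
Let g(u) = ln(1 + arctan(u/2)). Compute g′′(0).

-1/4

Let u equal the inner series; expand the outer function in u and truncate.
The coefficient of u^2 in the expansion is -1/8, so g′′(0) = 2! * (-1/8) = -1/4.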